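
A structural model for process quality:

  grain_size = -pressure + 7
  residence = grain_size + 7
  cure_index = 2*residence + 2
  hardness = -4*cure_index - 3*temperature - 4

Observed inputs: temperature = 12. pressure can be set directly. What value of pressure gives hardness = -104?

pressure = 7

Substituting into the residence equation gives residence = -pressure + 14.
Substituting into the cure_index equation gives cure_index = -2*pressure + 30.
hardness becomes 8*pressure - 160.
Solve 8*pressure - 160 = -104: pressure = (-104 + 160) / 8 = 7.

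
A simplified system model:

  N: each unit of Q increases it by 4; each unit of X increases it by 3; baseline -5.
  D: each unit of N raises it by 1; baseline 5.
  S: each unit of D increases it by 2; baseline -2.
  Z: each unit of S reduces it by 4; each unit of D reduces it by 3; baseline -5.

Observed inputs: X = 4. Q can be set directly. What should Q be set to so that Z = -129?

Substituting into the N equation gives N = 4*Q + 7.
Substituting into the D equation gives D = 4*Q + 12.
S becomes 8*Q + 22.
Substituting into the Z equation gives Z = -44*Q - 129.
Solve -44*Q - 129 = -129: Q = (-129 + 129) / -44 = 0.

Q = 0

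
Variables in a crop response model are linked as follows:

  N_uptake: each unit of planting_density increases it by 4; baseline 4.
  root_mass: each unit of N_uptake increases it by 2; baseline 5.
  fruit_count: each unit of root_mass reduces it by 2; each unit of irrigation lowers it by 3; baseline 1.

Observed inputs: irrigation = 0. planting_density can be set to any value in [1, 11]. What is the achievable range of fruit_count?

Substituting into the root_mass equation gives root_mass = 8*planting_density + 13.
fruit_count becomes -16*planting_density - 25.
Linear in planting_density, so extremes are at the endpoints: planting_density = 1 gives fruit_count = -41; planting_density = 11 gives fruit_count = -201.

-201 to -41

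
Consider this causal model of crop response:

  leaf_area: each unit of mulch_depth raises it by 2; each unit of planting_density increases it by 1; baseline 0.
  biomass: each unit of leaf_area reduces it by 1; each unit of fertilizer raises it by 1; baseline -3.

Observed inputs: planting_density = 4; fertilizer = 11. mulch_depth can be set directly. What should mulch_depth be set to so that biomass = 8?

mulch_depth = -2

Substituting into the leaf_area equation gives leaf_area = 2*mulch_depth + 4.
Substituting into the biomass equation gives biomass = -2*mulch_depth + 4.
Solve -2*mulch_depth + 4 = 8: mulch_depth = (8 - 4) / -2 = -2.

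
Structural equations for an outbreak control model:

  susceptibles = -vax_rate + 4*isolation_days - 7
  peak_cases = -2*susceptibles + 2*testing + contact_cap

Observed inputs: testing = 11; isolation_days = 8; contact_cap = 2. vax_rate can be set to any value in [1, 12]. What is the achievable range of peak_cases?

-24 to -2

Substituting into the susceptibles equation gives susceptibles = -vax_rate + 25.
Substituting into the peak_cases equation gives peak_cases = 2*vax_rate - 26.
Linear in vax_rate, so extremes are at the endpoints: vax_rate = 1 gives peak_cases = -24; vax_rate = 12 gives peak_cases = -2.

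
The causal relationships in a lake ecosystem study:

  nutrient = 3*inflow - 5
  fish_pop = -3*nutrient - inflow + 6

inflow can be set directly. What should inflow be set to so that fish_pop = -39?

Substituting into the fish_pop equation gives fish_pop = -10*inflow + 21.
Solve -10*inflow + 21 = -39: inflow = (-39 - 21) / -10 = 6.

inflow = 6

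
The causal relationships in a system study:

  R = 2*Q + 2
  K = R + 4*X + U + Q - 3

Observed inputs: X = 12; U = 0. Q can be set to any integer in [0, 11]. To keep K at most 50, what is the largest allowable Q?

Substituting into the K equation gives K = 3*Q + 47.
Require 3*Q + 47 ≤ 50, so Q ≤ 1.
The largest integer in [0, 11] satisfying this is 1.

Q = 1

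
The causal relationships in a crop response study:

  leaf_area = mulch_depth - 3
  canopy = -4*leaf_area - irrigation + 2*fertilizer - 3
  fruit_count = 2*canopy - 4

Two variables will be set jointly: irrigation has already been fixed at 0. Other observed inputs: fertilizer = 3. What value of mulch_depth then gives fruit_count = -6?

With irrigation held at 0:
Substituting into the canopy equation gives canopy = -4*mulch_depth + 15.
This gives fruit_count = -8*mulch_depth + 26.
Solve -8*mulch_depth + 26 = -6: mulch_depth = (-6 - 26) / -8 = 4.

mulch_depth = 4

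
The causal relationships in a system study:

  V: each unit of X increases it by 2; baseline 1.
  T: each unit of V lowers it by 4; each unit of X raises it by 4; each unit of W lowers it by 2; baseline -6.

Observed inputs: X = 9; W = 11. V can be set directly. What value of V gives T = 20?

V = -3

Intervening on V fixes its value directly, overriding its dependence on X.
Substituting into the T equation gives T = -4*V + 8.
Solve -4*V + 8 = 20: V = (20 - 8) / -4 = -3.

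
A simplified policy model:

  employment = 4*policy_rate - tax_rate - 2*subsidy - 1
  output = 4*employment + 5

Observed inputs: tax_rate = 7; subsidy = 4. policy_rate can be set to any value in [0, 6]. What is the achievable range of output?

Substituting into the employment equation gives employment = 4*policy_rate - 16.
This gives output = 16*policy_rate - 59.
Linear in policy_rate, so extremes are at the endpoints: policy_rate = 0 gives output = -59; policy_rate = 6 gives output = 37.

-59 to 37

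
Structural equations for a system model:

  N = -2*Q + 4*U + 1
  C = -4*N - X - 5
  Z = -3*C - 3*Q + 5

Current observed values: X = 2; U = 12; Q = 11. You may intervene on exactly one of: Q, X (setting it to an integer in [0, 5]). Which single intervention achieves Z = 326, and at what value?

set X = 5

Intervening on Q: Z = -27*Q + 614. Reaching 326 requires Q = 32/3, not an integer.
Intervening on X: with other inputs at their observed values, Z = 3*X + 311. Solving for 326 gives X = 5, within [0, 5].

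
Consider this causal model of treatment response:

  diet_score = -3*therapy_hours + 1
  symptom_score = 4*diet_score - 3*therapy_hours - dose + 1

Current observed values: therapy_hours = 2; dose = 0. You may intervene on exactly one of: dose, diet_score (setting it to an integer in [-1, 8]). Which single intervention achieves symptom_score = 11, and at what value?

set diet_score = 4

Intervening on dose: symptom_score = -dose - 25. Reaching 11 requires dose = -36, outside [-1, 8].
Intervening on diet_score: with other inputs at their observed values, symptom_score = 4*diet_score - 5. Solving for 11 gives diet_score = 4, within [-1, 8].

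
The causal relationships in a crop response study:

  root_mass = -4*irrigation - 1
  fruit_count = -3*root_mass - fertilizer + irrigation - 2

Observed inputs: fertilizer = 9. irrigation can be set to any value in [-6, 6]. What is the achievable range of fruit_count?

-86 to 70

Substituting into the fruit_count equation gives fruit_count = 13*irrigation - 8.
Linear in irrigation, so extremes are at the endpoints: irrigation = -6 gives fruit_count = -86; irrigation = 6 gives fruit_count = 70.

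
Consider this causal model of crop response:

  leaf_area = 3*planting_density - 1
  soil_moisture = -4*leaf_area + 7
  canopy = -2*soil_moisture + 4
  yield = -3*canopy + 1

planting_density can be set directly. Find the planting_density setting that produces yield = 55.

Substituting into the soil_moisture equation gives soil_moisture = -12*planting_density + 11.
So canopy = 24*planting_density - 18.
Substituting into the yield equation gives yield = -72*planting_density + 55.
Solve -72*planting_density + 55 = 55: planting_density = (55 - 55) / -72 = 0.

planting_density = 0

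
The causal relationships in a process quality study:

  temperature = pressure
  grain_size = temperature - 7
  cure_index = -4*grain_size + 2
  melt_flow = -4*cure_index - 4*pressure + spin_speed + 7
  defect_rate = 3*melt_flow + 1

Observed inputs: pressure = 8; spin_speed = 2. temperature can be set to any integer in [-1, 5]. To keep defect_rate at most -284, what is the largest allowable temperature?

Intervening on temperature fixes its value directly, overriding its dependence on pressure.
Substituting into the cure_index equation gives cure_index = -4*temperature + 30.
melt_flow becomes 16*temperature - 143.
Substituting into the defect_rate equation gives defect_rate = 48*temperature - 428.
Require 48*temperature - 428 ≤ -284, so temperature ≤ 3.
The largest integer in [-1, 5] satisfying this is 3.

temperature = 3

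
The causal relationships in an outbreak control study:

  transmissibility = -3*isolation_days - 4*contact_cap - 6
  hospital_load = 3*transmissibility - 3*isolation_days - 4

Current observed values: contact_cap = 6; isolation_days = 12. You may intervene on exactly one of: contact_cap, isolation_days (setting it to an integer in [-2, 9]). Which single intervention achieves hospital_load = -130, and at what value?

Intervening on contact_cap: hospital_load = -12*contact_cap - 166. Reaching -130 requires contact_cap = -3, outside [-2, 9].
Intervening on isolation_days: with other inputs at their observed values, hospital_load = -12*isolation_days - 94. Solving for -130 gives isolation_days = 3, within [-2, 9].

set isolation_days = 3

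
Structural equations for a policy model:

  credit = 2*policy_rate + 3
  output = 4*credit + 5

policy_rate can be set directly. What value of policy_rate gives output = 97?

policy_rate = 10

Substituting into the output equation gives output = 8*policy_rate + 17.
Solve 8*policy_rate + 17 = 97: policy_rate = (97 - 17) / 8 = 10.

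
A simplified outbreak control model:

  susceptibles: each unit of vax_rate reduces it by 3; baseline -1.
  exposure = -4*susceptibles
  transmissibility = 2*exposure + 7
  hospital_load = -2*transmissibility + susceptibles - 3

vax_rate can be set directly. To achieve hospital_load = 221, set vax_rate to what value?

vax_rate = -5

Substituting into the exposure equation gives exposure = 12*vax_rate + 4.
transmissibility becomes 24*vax_rate + 15.
Substituting into the hospital_load equation gives hospital_load = -51*vax_rate - 34.
Solve -51*vax_rate - 34 = 221: vax_rate = (221 + 34) / -51 = -5.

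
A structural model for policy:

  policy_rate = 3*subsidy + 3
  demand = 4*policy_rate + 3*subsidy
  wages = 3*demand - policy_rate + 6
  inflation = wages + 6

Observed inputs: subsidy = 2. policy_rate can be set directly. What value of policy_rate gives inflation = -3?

Intervening on policy_rate fixes its value directly, overriding its dependence on subsidy.
Substituting into the demand equation gives demand = 4*policy_rate + 6.
So wages = 11*policy_rate + 24.
inflation becomes 11*policy_rate + 30.
Solve 11*policy_rate + 30 = -3: policy_rate = (-3 - 30) / 11 = -3.

policy_rate = -3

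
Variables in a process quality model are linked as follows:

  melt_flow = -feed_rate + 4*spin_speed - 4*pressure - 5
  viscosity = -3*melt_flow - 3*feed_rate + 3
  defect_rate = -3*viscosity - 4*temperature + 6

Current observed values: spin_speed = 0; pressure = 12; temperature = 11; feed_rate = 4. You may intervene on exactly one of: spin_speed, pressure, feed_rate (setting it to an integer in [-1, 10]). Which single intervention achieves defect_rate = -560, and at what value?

Intervening on spin_speed: with other inputs at their observed values, defect_rate = 36*spin_speed - 524. Solving for -560 gives spin_speed = -1, within [-1, 10].
Intervening on pressure: defect_rate = -36*pressure - 92. Reaching -560 requires pressure = 13, outside [-1, 10].
Intervening on feed_rate: the paths from feed_rate to defect_rate cancel (net effect zero), leaving defect_rate = -524; -560 is unreachable this way.

set spin_speed = -1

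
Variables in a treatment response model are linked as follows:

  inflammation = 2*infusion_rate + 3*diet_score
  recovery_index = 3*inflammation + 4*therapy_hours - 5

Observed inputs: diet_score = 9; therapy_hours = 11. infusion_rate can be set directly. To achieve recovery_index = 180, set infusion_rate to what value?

Substituting into the inflammation equation gives inflammation = 2*infusion_rate + 27.
This gives recovery_index = 6*infusion_rate + 120.
Solve 6*infusion_rate + 120 = 180: infusion_rate = (180 - 120) / 6 = 10.

infusion_rate = 10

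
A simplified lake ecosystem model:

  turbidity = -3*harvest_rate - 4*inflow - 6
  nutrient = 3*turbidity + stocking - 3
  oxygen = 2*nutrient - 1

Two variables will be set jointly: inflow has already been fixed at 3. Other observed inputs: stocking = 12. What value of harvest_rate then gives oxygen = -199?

With inflow held at 3:
Substituting into the turbidity equation gives turbidity = -3*harvest_rate - 18.
Substituting into the nutrient equation gives nutrient = -9*harvest_rate - 45.
Substituting into the oxygen equation gives oxygen = -18*harvest_rate - 91.
Solve -18*harvest_rate - 91 = -199: harvest_rate = (-199 + 91) / -18 = 6.

harvest_rate = 6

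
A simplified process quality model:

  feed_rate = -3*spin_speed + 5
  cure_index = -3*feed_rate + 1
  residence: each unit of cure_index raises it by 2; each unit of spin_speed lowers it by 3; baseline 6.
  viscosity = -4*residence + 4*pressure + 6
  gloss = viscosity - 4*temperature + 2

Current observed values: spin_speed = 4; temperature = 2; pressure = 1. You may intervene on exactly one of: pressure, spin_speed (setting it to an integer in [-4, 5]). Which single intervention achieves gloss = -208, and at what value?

set spin_speed = 5

Intervening on pressure: gloss = 4*pressure - 152. Reaching -208 requires pressure = -14, outside [-4, 5].
Intervening on spin_speed: with other inputs at their observed values, gloss = -60*spin_speed + 92. Solving for -208 gives spin_speed = 5, within [-4, 5].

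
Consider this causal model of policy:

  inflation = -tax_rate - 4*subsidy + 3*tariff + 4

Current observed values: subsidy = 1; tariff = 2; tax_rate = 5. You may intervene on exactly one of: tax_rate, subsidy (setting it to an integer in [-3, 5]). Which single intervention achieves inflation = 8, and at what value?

Intervening on tax_rate: with other inputs at their observed values, inflation = -tax_rate + 6. Solving for 8 gives tax_rate = -2, within [-3, 5].
Intervening on subsidy: inflation = -4*subsidy + 5. Reaching 8 requires subsidy = -3/4, not an integer.

set tax_rate = -2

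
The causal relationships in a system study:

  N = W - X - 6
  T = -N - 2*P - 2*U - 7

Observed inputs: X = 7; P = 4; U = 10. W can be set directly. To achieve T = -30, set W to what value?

Substituting into the N equation gives N = W - 13.
So T = -W - 22.
Solve -W - 22 = -30: W = (-30 + 22) / -1 = 8.

W = 8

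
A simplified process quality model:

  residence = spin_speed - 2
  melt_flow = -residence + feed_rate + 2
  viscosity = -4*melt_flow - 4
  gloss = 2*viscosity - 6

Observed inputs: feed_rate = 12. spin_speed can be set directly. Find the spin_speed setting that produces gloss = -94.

spin_speed = 6

Substituting into the melt_flow equation gives melt_flow = -spin_speed + 16.
viscosity becomes 4*spin_speed - 68.
This gives gloss = 8*spin_speed - 142.
Solve 8*spin_speed - 142 = -94: spin_speed = (-94 + 142) / 8 = 6.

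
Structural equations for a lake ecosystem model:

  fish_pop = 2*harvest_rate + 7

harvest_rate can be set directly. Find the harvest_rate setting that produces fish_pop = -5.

Solve 2*harvest_rate + 7 = -5: harvest_rate = (-5 - 7) / 2 = -6.

harvest_rate = -6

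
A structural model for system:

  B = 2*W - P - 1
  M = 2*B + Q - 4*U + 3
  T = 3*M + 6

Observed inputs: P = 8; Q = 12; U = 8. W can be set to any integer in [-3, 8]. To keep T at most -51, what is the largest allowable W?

Substituting into the B equation gives B = 2*W - 9.
This gives M = 4*W - 35.
So T = 12*W - 99.
Require 12*W - 99 ≤ -51, so W ≤ 4.
The largest integer in [-3, 8] satisfying this is 4.

W = 4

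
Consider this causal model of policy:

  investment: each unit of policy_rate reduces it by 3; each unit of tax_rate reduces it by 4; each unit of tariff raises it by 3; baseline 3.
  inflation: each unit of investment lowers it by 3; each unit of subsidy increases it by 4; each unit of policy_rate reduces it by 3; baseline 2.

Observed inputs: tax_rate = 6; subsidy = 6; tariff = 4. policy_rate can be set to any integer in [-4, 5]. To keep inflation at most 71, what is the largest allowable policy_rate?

Substituting into the investment equation gives investment = -3*policy_rate - 9.
Substituting into the inflation equation gives inflation = 6*policy_rate + 53.
Require 6*policy_rate + 53 ≤ 71, so policy_rate ≤ 3.
The largest integer in [-4, 5] satisfying this is 3.

policy_rate = 3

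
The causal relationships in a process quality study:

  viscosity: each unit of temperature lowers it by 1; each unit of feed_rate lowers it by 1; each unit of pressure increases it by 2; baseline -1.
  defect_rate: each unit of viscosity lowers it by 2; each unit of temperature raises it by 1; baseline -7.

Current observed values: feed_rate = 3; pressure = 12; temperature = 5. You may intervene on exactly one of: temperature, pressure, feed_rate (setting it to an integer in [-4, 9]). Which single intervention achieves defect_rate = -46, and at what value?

Intervening on temperature: defect_rate = 3*temperature - 47. Reaching -46 requires temperature = 1/3, not an integer.
Intervening on pressure: defect_rate = -4*pressure + 16. Reaching -46 requires pressure = 31/2, not an integer.
Intervening on feed_rate: with other inputs at their observed values, defect_rate = 2*feed_rate - 38. Solving for -46 gives feed_rate = -4, within [-4, 9].

set feed_rate = -4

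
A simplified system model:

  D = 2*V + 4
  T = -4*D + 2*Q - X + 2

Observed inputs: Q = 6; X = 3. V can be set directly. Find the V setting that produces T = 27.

V = -4

Substituting into the T equation gives T = -8*V - 5.
Solve -8*V - 5 = 27: V = (27 + 5) / -8 = -4.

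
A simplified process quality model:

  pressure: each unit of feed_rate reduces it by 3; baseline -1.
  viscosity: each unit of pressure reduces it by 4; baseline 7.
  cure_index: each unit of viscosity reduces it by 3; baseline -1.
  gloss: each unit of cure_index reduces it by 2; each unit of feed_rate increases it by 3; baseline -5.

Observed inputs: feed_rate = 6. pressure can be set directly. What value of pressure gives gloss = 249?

pressure = -8

Intervening on pressure fixes its value directly, overriding its dependence on feed_rate.
Substituting into the cure_index equation gives cure_index = 12*pressure - 22.
Substituting into the gloss equation gives gloss = -24*pressure + 57.
Solve -24*pressure + 57 = 249: pressure = (249 - 57) / -24 = -8.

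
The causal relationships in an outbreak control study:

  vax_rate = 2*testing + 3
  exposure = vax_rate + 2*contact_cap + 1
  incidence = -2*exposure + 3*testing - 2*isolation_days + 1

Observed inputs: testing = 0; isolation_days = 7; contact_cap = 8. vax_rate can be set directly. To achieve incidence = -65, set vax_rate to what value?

Intervening on vax_rate fixes its value directly, overriding its dependence on testing.
Substituting into the exposure equation gives exposure = vax_rate + 17.
incidence becomes -2*vax_rate - 47.
Solve -2*vax_rate - 47 = -65: vax_rate = (-65 + 47) / -2 = 9.

vax_rate = 9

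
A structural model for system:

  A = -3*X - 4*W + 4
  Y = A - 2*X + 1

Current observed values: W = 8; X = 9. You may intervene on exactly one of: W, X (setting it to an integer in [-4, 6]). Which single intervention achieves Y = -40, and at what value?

Intervening on W: with other inputs at their observed values, Y = -4*W - 40. Solving for -40 gives W = 0, within [-4, 6].
Intervening on X: Y = -5*X - 27. Reaching -40 requires X = 13/5, not an integer.

set W = 0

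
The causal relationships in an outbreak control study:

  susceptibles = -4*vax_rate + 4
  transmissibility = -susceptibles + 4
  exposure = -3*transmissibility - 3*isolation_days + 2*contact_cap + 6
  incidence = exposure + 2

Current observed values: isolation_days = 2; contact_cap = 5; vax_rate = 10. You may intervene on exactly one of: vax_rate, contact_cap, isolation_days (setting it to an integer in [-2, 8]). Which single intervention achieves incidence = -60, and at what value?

Intervening on vax_rate: with other inputs at their observed values, incidence = -12*vax_rate + 12. Solving for -60 gives vax_rate = 6, within [-2, 8].
Intervening on contact_cap: incidence = 2*contact_cap - 118. Reaching -60 requires contact_cap = 29, outside [-2, 8].
Intervening on isolation_days: incidence = -3*isolation_days - 102. Reaching -60 requires isolation_days = -14, outside [-2, 8].

set vax_rate = 6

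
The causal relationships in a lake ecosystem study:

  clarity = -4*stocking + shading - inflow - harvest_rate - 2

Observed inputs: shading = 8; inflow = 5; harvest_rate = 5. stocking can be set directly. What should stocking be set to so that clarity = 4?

Substituting into the clarity equation gives clarity = -4*stocking - 4.
Solve -4*stocking - 4 = 4: stocking = (4 + 4) / -4 = -2.

stocking = -2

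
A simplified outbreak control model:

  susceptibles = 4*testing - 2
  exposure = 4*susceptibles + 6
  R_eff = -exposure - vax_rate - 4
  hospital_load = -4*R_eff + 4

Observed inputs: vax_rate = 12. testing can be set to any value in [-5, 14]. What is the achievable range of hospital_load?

Substituting into the exposure equation gives exposure = 16*testing - 2.
Substituting into the R_eff equation gives R_eff = -16*testing - 14.
So hospital_load = 64*testing + 60.
Linear in testing, so extremes are at the endpoints: testing = -5 gives hospital_load = -260; testing = 14 gives hospital_load = 956.

-260 to 956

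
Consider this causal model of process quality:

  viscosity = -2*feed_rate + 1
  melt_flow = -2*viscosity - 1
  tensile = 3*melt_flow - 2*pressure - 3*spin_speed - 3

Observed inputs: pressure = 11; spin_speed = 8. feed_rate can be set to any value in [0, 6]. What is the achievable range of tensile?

Substituting into the melt_flow equation gives melt_flow = 4*feed_rate - 3.
So tensile = 12*feed_rate - 58.
Linear in feed_rate, so extremes are at the endpoints: feed_rate = 0 gives tensile = -58; feed_rate = 6 gives tensile = 14.

-58 to 14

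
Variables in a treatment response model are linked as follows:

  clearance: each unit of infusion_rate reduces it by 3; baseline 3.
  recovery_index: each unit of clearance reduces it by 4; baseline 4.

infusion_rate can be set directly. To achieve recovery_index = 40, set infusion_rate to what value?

infusion_rate = 4

Substituting into the recovery_index equation gives recovery_index = 12*infusion_rate - 8.
Solve 12*infusion_rate - 8 = 40: infusion_rate = (40 + 8) / 12 = 4.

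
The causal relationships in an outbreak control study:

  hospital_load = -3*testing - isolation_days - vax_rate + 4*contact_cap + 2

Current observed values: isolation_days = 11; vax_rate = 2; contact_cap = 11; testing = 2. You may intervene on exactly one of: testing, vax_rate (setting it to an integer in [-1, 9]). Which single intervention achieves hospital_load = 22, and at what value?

set vax_rate = 7

Intervening on testing: hospital_load = -3*testing + 33. Reaching 22 requires testing = 11/3, not an integer.
Intervening on vax_rate: with other inputs at their observed values, hospital_load = -vax_rate + 29. Solving for 22 gives vax_rate = 7, within [-1, 9].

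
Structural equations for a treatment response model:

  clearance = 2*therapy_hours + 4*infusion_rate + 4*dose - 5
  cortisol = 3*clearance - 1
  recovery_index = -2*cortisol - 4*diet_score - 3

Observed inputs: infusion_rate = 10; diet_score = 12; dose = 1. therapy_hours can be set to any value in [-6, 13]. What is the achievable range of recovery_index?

-439 to -211

Substituting into the clearance equation gives clearance = 2*therapy_hours + 39.
cortisol becomes 6*therapy_hours + 116.
recovery_index becomes -12*therapy_hours - 283.
Linear in therapy_hours, so extremes are at the endpoints: therapy_hours = -6 gives recovery_index = -211; therapy_hours = 13 gives recovery_index = -439.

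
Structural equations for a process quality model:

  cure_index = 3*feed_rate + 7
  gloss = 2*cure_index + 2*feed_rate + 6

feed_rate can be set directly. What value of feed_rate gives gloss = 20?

Substituting into the gloss equation gives gloss = 8*feed_rate + 20.
Solve 8*feed_rate + 20 = 20: feed_rate = (20 - 20) / 8 = 0.

feed_rate = 0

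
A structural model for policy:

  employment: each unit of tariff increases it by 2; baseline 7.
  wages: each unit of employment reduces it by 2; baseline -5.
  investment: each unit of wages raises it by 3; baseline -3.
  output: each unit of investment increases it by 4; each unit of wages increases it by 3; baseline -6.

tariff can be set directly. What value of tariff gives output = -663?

Substituting into the wages equation gives wages = -4*tariff - 19.
Substituting into the investment equation gives investment = -12*tariff - 60.
This gives output = -60*tariff - 303.
Solve -60*tariff - 303 = -663: tariff = (-663 + 303) / -60 = 6.

tariff = 6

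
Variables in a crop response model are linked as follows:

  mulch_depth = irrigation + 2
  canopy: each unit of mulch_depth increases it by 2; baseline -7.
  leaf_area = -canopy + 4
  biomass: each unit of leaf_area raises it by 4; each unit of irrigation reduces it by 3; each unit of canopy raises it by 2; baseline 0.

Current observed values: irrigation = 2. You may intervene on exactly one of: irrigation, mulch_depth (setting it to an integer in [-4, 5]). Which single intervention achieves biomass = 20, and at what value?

Intervening on irrigation: biomass = -7*irrigation + 22. Reaching 20 requires irrigation = 2/7, not an integer.
Intervening on mulch_depth: with other inputs at their observed values, biomass = -4*mulch_depth + 24. Solving for 20 gives mulch_depth = 1, within [-4, 5].

set mulch_depth = 1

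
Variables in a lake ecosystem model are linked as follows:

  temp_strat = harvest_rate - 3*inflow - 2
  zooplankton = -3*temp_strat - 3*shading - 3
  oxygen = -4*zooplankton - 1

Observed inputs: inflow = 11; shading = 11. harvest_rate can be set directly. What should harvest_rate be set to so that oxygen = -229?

Substituting into the temp_strat equation gives temp_strat = harvest_rate - 35.
zooplankton becomes -3*harvest_rate + 69.
This gives oxygen = 12*harvest_rate - 277.
Solve 12*harvest_rate - 277 = -229: harvest_rate = (-229 + 277) / 12 = 4.

harvest_rate = 4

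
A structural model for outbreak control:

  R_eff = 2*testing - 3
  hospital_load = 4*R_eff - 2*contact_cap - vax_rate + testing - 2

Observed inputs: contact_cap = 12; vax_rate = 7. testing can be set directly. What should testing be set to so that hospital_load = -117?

testing = -8

Substituting into the hospital_load equation gives hospital_load = 9*testing - 45.
Solve 9*testing - 45 = -117: testing = (-117 + 45) / 9 = -8.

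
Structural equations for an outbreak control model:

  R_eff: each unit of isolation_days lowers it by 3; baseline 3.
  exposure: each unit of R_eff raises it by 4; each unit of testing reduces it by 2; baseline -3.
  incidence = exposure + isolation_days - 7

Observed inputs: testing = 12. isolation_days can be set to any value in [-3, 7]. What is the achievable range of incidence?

Substituting into the exposure equation gives exposure = -12*isolation_days - 15.
incidence becomes -11*isolation_days - 22.
Linear in isolation_days, so extremes are at the endpoints: isolation_days = -3 gives incidence = 11; isolation_days = 7 gives incidence = -99.

-99 to 11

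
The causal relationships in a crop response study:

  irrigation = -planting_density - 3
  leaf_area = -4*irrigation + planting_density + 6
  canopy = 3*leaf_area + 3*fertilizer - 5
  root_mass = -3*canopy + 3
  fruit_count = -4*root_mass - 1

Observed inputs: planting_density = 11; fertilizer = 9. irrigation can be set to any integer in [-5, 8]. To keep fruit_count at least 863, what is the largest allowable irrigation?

irrigation = 0

Intervening on irrigation fixes its value directly, overriding its dependence on planting_density.
Substituting into the leaf_area equation gives leaf_area = -4*irrigation + 17.
Substituting into the canopy equation gives canopy = -12*irrigation + 73.
Substituting into the root_mass equation gives root_mass = 36*irrigation - 216.
Substituting into the fruit_count equation gives fruit_count = -144*irrigation + 863.
Require -144*irrigation + 863 ≥ 863, so irrigation ≤ 0.
The largest integer in [-5, 8] satisfying this is 0.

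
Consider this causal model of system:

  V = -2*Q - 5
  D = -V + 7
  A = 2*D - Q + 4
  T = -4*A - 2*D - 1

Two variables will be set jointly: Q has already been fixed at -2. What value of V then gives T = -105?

With Q held at -2:
Intervening on V fixes its value directly, overriding its dependence on Q.
Substituting into the A equation gives A = -2*V + 20.
Substituting into the T equation gives T = 10*V - 95.
Solve 10*V - 95 = -105: V = (-105 + 95) / 10 = -1.

V = -1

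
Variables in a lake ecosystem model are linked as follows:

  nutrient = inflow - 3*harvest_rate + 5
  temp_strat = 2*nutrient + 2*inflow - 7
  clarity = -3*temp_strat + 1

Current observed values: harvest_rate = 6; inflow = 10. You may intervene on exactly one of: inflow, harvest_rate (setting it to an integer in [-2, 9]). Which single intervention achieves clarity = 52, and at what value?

Intervening on inflow: with other inputs at their observed values, clarity = -12*inflow + 100. Solving for 52 gives inflow = 4, within [-2, 9].
Intervening on harvest_rate: clarity = 18*harvest_rate - 128. Reaching 52 requires harvest_rate = 10, outside [-2, 9].

set inflow = 4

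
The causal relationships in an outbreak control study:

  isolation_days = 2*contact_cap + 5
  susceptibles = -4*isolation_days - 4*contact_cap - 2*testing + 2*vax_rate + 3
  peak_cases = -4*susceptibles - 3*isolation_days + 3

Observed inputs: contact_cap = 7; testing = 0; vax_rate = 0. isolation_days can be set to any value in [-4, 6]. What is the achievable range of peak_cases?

51 to 181

Intervening on isolation_days fixes its value directly, overriding its dependence on contact_cap.
Substituting into the susceptibles equation gives susceptibles = -4*isolation_days - 25.
Substituting into the peak_cases equation gives peak_cases = 13*isolation_days + 103.
Linear in isolation_days, so extremes are at the endpoints: isolation_days = -4 gives peak_cases = 51; isolation_days = 6 gives peak_cases = 181.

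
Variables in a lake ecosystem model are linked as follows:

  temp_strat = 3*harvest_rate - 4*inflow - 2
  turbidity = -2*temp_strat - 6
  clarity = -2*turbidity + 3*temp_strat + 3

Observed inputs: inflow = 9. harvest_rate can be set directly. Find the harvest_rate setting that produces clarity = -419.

harvest_rate = -8

Substituting into the temp_strat equation gives temp_strat = 3*harvest_rate - 38.
Substituting into the turbidity equation gives turbidity = -6*harvest_rate + 70.
So clarity = 21*harvest_rate - 251.
Solve 21*harvest_rate - 251 = -419: harvest_rate = (-419 + 251) / 21 = -8.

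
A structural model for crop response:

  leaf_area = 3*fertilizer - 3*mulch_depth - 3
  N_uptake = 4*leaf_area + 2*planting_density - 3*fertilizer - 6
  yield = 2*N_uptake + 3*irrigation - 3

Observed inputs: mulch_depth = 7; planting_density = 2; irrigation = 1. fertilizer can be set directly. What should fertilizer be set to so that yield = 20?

Substituting into the leaf_area equation gives leaf_area = 3*fertilizer - 24.
N_uptake becomes 9*fertilizer - 98.
yield becomes 18*fertilizer - 196.
Solve 18*fertilizer - 196 = 20: fertilizer = (20 + 196) / 18 = 12.

fertilizer = 12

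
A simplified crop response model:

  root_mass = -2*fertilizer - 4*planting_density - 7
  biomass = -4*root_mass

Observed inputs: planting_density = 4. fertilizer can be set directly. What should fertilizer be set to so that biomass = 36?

fertilizer = -7

Substituting into the root_mass equation gives root_mass = -2*fertilizer - 23.
biomass becomes 8*fertilizer + 92.
Solve 8*fertilizer + 92 = 36: fertilizer = (36 - 92) / 8 = -7.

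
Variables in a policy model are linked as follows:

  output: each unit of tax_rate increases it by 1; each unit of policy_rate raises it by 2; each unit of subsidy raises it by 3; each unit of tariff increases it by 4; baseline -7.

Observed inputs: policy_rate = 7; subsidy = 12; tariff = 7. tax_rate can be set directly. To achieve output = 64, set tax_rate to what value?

Substituting into the output equation gives output = tax_rate + 71.
Solve tax_rate + 71 = 64: tax_rate = (64 - 71) / 1 = -7.

tax_rate = -7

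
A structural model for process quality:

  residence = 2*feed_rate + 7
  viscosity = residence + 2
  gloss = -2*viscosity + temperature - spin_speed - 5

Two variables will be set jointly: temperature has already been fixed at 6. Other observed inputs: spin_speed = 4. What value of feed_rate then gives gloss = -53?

feed_rate = 8

With temperature held at 6:
Substituting into the viscosity equation gives viscosity = 2*feed_rate + 9.
Substituting into the gloss equation gives gloss = -4*feed_rate - 21.
Solve -4*feed_rate - 21 = -53: feed_rate = (-53 + 21) / -4 = 8.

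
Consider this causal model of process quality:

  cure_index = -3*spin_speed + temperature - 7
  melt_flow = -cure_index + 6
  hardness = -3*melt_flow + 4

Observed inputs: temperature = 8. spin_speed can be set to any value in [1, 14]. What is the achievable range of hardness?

Substituting into the cure_index equation gives cure_index = -3*spin_speed + 1.
melt_flow becomes 3*spin_speed + 5.
hardness becomes -9*spin_speed - 11.
Linear in spin_speed, so extremes are at the endpoints: spin_speed = 1 gives hardness = -20; spin_speed = 14 gives hardness = -137.

-137 to -20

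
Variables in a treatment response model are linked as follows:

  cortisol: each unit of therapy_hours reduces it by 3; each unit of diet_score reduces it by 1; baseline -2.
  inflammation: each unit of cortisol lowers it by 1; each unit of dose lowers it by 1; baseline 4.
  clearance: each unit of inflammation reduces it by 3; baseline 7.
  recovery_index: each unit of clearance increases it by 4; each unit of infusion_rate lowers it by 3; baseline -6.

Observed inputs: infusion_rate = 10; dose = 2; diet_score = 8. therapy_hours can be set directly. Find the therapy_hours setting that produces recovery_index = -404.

therapy_hours = 7

Substituting into the cortisol equation gives cortisol = -3*therapy_hours - 10.
Substituting into the inflammation equation gives inflammation = 3*therapy_hours + 12.
So clearance = -9*therapy_hours - 29.
Substituting into the recovery_index equation gives recovery_index = -36*therapy_hours - 152.
Solve -36*therapy_hours - 152 = -404: therapy_hours = (-404 + 152) / -36 = 7.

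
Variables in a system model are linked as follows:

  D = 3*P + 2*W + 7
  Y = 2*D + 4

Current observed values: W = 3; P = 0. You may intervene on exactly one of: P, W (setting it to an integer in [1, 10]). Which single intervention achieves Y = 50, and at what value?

Intervening on P: Y = 6*P + 30. Reaching 50 requires P = 10/3, not an integer.
Intervening on W: with other inputs at their observed values, Y = 4*W + 18. Solving for 50 gives W = 8, within [1, 10].

set W = 8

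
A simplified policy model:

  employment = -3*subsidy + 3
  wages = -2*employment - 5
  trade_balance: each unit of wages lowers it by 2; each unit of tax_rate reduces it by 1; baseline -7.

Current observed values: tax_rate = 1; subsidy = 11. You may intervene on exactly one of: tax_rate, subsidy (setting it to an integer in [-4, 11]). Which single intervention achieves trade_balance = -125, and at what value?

Intervening on tax_rate: with other inputs at their observed values, trade_balance = -tax_rate - 117. Solving for -125 gives tax_rate = 8, within [-4, 11].
Intervening on subsidy: trade_balance = -12*subsidy + 14. Reaching -125 requires subsidy = 139/12, not an integer.

set tax_rate = 8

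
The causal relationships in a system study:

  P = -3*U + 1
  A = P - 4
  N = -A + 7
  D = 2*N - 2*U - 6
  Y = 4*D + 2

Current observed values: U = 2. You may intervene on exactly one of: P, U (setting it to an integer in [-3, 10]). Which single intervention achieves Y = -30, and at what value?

set P = 10

Intervening on P: with other inputs at their observed values, Y = -8*P + 50. Solving for -30 gives P = 10, within [-3, 10].
Intervening on U: Y = 16*U + 58. Reaching -30 requires U = -11/2, not an integer.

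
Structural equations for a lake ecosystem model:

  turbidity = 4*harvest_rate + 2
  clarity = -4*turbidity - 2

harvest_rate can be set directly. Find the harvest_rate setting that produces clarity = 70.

harvest_rate = -5

Substituting into the clarity equation gives clarity = -16*harvest_rate - 10.
Solve -16*harvest_rate - 10 = 70: harvest_rate = (70 + 10) / -16 = -5.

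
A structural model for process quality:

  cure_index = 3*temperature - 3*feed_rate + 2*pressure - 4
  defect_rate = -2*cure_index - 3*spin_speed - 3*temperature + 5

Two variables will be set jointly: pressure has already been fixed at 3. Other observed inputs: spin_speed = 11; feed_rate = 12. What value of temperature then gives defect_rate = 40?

temperature = 0

With pressure held at 3:
Substituting into the cure_index equation gives cure_index = 3*temperature - 34.
Substituting into the defect_rate equation gives defect_rate = -9*temperature + 40.
Solve -9*temperature + 40 = 40: temperature = (40 - 40) / -9 = 0.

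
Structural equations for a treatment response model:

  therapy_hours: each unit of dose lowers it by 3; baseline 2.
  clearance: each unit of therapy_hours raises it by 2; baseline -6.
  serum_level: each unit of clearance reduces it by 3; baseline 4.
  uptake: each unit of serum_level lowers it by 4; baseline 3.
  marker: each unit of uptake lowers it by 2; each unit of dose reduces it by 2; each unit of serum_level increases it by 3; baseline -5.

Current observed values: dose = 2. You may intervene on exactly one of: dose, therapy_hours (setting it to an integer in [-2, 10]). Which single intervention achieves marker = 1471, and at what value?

set dose = 7

Intervening on dose: with other inputs at their observed values, marker = 196*dose + 99. Solving for 1471 gives dose = 7, within [-2, 10].
Intervening on therapy_hours: marker = -66*therapy_hours + 227. Reaching 1471 requires therapy_hours = -622/33, not an integer.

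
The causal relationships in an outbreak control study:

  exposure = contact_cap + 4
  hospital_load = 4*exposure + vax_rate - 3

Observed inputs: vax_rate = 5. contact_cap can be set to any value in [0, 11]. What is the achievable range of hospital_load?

18 to 62

Substituting into the hospital_load equation gives hospital_load = 4*contact_cap + 18.
Linear in contact_cap, so extremes are at the endpoints: contact_cap = 0 gives hospital_load = 18; contact_cap = 11 gives hospital_load = 62.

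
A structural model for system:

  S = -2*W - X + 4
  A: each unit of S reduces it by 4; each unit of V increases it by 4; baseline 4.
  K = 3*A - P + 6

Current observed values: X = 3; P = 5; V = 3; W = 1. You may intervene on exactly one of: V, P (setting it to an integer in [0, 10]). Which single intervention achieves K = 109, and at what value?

Intervening on V: with other inputs at their observed values, K = 12*V + 25. Solving for 109 gives V = 7, within [0, 10].
Intervening on P: K = -P + 66. Reaching 109 requires P = -43, outside [0, 10].

set V = 7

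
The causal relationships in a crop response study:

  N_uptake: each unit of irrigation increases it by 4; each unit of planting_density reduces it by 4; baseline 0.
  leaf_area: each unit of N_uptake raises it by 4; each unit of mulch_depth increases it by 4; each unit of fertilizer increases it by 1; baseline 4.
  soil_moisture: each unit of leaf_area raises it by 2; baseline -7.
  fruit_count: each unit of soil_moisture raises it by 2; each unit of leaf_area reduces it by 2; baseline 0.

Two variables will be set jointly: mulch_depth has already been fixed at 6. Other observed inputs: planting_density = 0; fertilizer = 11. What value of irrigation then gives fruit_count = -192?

With mulch_depth held at 6:
Substituting into the N_uptake equation gives N_uptake = 4*irrigation.
Substituting into the leaf_area equation gives leaf_area = 16*irrigation + 39.
So soil_moisture = 32*irrigation + 71.
Substituting into the fruit_count equation gives fruit_count = 32*irrigation + 64.
Solve 32*irrigation + 64 = -192: irrigation = (-192 - 64) / 32 = -8.

irrigation = -8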